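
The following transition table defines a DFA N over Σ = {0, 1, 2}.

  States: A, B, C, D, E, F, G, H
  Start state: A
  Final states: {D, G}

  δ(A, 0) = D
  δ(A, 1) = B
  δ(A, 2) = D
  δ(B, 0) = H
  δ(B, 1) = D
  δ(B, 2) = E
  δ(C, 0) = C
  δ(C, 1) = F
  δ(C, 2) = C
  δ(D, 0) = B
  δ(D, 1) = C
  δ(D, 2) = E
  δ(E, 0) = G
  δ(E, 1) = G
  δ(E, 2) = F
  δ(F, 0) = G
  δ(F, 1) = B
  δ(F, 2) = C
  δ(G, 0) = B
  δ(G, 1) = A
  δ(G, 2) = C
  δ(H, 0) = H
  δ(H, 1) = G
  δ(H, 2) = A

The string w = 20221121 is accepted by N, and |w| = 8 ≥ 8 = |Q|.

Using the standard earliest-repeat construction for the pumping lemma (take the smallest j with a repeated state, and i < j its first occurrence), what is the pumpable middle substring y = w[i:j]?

221

Run of N on w = 2 0 2 2 1 1 2 1:
  step 0: A  (start)
  step 1: D  (read 2: A→D)
  step 2: B  (read 0: D→B)
  step 3: E  (read 2: B→E)
  step 4: F  (read 2: E→F)
  step 5: B  (read 1: F→B)   ← first repeat (B seen earlier)
  step 6: D  (read 1: B→D)
  step 7: E  (read 2: D→E)
  step 8: G  (read 1: E→G)

So i = 2, j = 5, giving x = w[0:2] = 20, y = w[2:5] = 221, z = w[5:8] = 121.
Check: |xy| = 5 ≤ 8 and |y| = 3 ≥ 1. Reading y takes N from B back to B, so every xyⁱz is accepted.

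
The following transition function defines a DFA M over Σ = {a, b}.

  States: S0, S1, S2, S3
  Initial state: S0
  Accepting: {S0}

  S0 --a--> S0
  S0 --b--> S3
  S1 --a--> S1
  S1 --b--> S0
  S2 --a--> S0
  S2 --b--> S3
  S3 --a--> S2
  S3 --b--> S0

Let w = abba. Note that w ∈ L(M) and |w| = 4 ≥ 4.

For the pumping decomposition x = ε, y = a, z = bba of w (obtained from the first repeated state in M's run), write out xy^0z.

bba

xy⁰z = xz = ε·bba = bba.
Reading y = a takes M from S0 back to S0, so after x the machine is still in S0, and z then leads to the accepting state S0. Hence bba ∈ L(M).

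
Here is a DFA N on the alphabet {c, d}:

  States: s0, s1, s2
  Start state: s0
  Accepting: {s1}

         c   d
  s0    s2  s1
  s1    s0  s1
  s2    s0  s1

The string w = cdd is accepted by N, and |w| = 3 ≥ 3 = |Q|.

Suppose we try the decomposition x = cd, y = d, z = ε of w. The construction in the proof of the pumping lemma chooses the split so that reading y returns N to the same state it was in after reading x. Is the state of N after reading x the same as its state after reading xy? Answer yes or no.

Run of N on the first 3 characters of w = c d d:
  step 0: s0  (start)
  step 1: s2  (read c: s0→s2)
  step 2: s1  (read d: s2→s1)
  step 3: s1  (read d: s1→s1)

After x (step 2): s1. After xy (step 3): s1.
They match, so y = d drives N around a cycle from s1 back to itself; pumping y any number of times keeps N in s1 before reading z, and xyⁱz ∈ L(N) for every i ≥ 0.

yes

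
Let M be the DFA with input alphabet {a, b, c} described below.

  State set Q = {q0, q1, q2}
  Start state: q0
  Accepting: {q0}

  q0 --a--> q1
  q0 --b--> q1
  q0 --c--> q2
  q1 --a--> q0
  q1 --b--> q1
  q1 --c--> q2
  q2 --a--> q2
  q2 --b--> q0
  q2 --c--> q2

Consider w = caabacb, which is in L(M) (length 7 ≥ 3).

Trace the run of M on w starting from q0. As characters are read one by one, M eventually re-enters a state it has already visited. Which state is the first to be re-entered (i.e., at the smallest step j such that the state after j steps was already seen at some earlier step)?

q2

State sequence: q0 -c-> q2 -a-> q2 -a-> q2 -b-> q0 -a-> q1 -c-> q2 -b-> q0
First repeat at step 2: q2 was already visited.

The earliest repeat is at step j = 2: M is in q2, which it already visited at step i = 1.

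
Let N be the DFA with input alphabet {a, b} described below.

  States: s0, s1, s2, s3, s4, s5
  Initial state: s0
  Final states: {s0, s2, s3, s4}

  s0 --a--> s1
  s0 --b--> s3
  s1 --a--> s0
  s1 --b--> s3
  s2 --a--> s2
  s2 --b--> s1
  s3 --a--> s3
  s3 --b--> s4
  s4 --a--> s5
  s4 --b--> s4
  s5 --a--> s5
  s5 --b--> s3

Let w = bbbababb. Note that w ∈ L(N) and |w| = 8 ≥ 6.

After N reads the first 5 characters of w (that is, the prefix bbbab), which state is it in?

State sequence: s0 -b-> s3 -b-> s4 -b-> s4 -a-> s5 -b-> s3

After reading 5 characters, N is in state s3.

s3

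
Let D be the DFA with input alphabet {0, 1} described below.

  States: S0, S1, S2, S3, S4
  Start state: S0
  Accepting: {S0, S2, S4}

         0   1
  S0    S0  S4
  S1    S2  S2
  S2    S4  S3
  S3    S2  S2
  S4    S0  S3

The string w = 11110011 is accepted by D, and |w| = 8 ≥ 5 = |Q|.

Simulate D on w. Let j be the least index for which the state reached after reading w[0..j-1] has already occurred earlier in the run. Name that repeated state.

Run of D on w = 1 1 1 1 0 0 1 1:
  step 0: S0  (start)
  step 1: S4  (read 1: S0→S4)
  step 2: S3  (read 1: S4→S3)
  step 3: S2  (read 1: S3→S2)
  step 4: S3  (read 1: S2→S3)   ← first repeat (S3 seen earlier)
  step 5: S2  (read 0: S3→S2)
  step 6: S4  (read 0: S2→S4)
  step 7: S3  (read 1: S4→S3)
  step 8: S2  (read 1: S3→S2)

The earliest repeat is at step j = 4: D is in S3, which it already visited at step i = 2.

S3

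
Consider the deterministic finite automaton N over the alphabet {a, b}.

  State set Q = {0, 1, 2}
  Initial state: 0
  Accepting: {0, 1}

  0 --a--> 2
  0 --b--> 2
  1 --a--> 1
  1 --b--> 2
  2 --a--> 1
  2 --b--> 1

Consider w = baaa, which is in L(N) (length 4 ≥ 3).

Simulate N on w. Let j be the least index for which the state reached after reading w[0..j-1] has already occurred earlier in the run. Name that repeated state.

1

Run of N on w = b a a a:
  step 0: 0  (start)
  step 1: 2  (read b: 0→2)
  step 2: 1  (read a: 2→1)
  step 3: 1  (read a: 1→1)   ← first repeat (1 seen earlier)
  step 4: 1  (read a: 1→1)

The earliest repeat is at step j = 3: N is in 1, which it already visited at step i = 2.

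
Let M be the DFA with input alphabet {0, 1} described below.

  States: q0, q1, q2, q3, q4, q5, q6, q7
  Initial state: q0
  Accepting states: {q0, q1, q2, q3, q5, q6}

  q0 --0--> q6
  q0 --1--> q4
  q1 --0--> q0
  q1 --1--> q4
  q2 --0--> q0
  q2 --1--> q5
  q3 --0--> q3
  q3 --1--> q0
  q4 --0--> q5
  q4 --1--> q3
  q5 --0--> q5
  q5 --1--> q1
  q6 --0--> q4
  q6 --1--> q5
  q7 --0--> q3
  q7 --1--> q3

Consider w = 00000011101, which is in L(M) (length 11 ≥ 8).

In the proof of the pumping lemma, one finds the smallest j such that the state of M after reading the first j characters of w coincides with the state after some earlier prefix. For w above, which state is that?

State sequence: q0 -0-> q6 -0-> q4 -0-> q5 -0-> q5 -0-> q5 -0-> q5 -1-> q1 -1-> q4 -1-> q3 -0-> q3 -1-> q0
First repeat at step 4: q5 was already visited.

The earliest repeat is at step j = 4: M is in q5, which it already visited at step i = 3.
Pumping length from the standard proof: p = 8 (the number of states). The repeated state found above gives |xy| = j ≤ 8 and |y| = j − i ≥ 1.

q5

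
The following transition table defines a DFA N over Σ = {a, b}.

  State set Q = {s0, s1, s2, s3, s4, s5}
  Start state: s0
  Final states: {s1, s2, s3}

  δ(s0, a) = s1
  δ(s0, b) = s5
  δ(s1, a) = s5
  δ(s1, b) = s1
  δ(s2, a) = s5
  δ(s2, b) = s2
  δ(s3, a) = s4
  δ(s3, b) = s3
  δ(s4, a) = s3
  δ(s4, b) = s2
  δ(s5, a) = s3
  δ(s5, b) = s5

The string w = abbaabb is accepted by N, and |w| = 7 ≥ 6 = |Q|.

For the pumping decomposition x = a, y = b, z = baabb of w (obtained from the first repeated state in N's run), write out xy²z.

abbbaabb

xy^2z = a·b·b·baabb = abbbaabb.
Reading y = b takes N from s1 back to s1, so after x·y·y the machine is still in s1, and z then leads to the accepting state s3. Hence abbbaabb ∈ L(N).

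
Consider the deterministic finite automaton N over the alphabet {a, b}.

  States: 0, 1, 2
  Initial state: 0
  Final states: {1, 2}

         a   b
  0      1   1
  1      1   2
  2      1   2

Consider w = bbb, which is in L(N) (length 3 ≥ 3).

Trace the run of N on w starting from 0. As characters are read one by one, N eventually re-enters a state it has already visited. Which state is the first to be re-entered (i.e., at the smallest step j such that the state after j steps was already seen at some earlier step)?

2

State sequence: 0 -b-> 1 -b-> 2 -b-> 2
First repeat at step 3: 2 was already visited.

The earliest repeat is at step j = 3: N is in 2, which it already visited at step i = 2.
The DFA has 3 states, so the proof of the pumping lemma guarantees a repeated state among the first 3+1 visited; the segment between the two visits is the pumpable y.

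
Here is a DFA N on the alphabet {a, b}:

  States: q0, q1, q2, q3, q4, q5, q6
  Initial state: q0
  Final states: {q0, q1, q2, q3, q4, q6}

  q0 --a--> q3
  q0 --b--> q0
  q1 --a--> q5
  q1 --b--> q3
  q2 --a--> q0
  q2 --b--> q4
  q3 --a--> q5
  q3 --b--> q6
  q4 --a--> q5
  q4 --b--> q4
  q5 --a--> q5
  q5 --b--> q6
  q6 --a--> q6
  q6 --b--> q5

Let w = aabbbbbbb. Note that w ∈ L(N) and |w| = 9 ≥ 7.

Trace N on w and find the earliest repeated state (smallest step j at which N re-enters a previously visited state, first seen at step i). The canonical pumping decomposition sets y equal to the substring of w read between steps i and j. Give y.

State sequence: q0 -a-> q3 -a-> q5 -b-> q6 -b-> q5 -b-> q6 -b-> q5 -b-> q6 -b-> q5 -b-> q6
First repeat at step 4: q5 was already visited.

So i = 2, j = 4, giving x = w[0:2] = aa, y = w[2:4] = bb, z = w[4:9] = bbbbb.
Check: |xy| = 4 ≤ 7 and |y| = 2 ≥ 1. Reading y takes N from q5 back to q5, so every xyⁱz is accepted.

bb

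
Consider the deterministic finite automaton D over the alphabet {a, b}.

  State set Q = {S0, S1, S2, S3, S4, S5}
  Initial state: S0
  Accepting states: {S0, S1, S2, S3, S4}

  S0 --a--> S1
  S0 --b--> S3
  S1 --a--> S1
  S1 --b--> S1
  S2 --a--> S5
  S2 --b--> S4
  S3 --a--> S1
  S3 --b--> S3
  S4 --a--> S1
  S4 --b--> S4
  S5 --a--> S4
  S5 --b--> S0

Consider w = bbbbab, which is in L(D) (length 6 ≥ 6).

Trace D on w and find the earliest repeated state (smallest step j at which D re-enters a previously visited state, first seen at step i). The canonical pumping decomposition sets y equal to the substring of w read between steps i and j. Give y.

b

State sequence: S0 -b-> S3 -b-> S3 -b-> S3 -b-> S3 -a-> S1 -b-> S1
First repeat at step 2: S3 was already visited.

So i = 1, j = 2, giving x = w[0:1] = b, y = w[1:2] = b, z = w[2:6] = bbab.
Check: |xy| = 2 ≤ 6 and |y| = 1 ≥ 1. Reading y takes D from S3 back to S3, so every xyⁱz is accepted.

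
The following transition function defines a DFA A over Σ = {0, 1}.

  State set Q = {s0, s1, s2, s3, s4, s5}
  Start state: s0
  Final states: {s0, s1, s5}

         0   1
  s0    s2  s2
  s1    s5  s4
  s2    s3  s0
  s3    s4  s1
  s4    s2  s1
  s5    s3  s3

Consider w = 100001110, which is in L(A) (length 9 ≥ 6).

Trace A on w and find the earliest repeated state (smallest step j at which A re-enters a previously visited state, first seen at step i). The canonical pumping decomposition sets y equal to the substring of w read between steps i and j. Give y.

000

State sequence: s0 -1-> s2 -0-> s3 -0-> s4 -0-> s2 -0-> s3 -1-> s1 -1-> s4 -1-> s1 -0-> s5
First repeat at step 4: s2 was already visited.

So i = 1, j = 4, giving x = w[0:1] = 1, y = w[1:4] = 000, z = w[4:9] = 01110.
Check: |xy| = 4 ≤ 6 and |y| = 3 ≥ 1. Reading y takes A from s2 back to s2, so every xyⁱz is accepted.
Pumping length from the standard proof: p = 6 (the number of states). The repeated state found above gives |xy| = j ≤ 6 and |y| = j − i ≥ 1.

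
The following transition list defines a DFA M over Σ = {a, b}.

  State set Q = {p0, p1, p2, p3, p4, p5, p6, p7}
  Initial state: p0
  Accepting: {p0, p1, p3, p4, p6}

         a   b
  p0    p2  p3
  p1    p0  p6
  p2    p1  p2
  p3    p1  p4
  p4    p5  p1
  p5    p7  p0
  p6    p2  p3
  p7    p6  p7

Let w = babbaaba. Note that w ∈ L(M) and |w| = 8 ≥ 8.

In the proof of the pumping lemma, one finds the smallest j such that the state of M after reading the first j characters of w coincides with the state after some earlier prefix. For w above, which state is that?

p3

State sequence: p0 -b-> p3 -a-> p1 -b-> p6 -b-> p3 -a-> p1 -a-> p0 -b-> p3 -a-> p1
First repeat at step 4: p3 was already visited.

The earliest repeat is at step j = 4: M is in p3, which it already visited at step i = 1.
The DFA has 8 states, so the proof of the pumping lemma guarantees a repeated state among the first 8+1 visited; the segment between the two visits is the pumpable y.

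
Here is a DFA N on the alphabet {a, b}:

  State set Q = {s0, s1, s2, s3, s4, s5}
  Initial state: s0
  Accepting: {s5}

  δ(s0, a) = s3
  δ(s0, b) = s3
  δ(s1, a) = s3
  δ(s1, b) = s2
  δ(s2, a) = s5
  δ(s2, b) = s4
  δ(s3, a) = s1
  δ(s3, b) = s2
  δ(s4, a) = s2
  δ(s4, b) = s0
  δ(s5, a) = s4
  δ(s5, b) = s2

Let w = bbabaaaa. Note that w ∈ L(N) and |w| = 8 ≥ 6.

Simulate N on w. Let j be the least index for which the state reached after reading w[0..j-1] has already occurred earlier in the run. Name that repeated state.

s2

State sequence: s0 -b-> s3 -b-> s2 -a-> s5 -b-> s2 -a-> s5 -a-> s4 -a-> s2 -a-> s5
First repeat at step 4: s2 was already visited.

The earliest repeat is at step j = 4: N is in s2, which it already visited at step i = 2.
Pumping length from the standard proof: p = 6 (the number of states). The repeated state found above gives |xy| = j ≤ 6 and |y| = j − i ≥ 1.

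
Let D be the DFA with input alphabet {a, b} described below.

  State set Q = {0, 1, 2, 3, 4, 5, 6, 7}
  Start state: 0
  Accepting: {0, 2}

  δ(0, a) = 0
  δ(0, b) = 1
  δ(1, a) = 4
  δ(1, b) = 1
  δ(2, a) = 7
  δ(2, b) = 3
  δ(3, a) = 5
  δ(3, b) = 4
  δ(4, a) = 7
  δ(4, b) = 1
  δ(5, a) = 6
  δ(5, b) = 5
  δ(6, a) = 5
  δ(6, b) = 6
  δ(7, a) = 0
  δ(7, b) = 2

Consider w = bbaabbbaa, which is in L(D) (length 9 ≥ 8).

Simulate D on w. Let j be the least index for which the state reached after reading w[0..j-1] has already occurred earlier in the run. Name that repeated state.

1

State sequence: 0 -b-> 1 -b-> 1 -a-> 4 -a-> 7 -b-> 2 -b-> 3 -b-> 4 -a-> 7 -a-> 0
First repeat at step 2: 1 was already visited.

The earliest repeat is at step j = 2: D is in 1, which it already visited at step i = 1.
Pumping length from the standard proof: p = 8 (the number of states). The repeated state found above gives |xy| = j ≤ 8 and |y| = j − i ≥ 1.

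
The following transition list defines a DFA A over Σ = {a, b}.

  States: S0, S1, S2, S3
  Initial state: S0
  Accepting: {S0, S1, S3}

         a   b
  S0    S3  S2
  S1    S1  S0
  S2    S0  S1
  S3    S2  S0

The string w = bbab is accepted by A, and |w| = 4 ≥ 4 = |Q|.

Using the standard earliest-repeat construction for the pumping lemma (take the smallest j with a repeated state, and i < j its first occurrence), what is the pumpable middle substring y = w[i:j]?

Run of A on w = b b a b:
  step 0: S0  (start)
  step 1: S2  (read b: S0→S2)
  step 2: S1  (read b: S2→S1)
  step 3: S1  (read a: S1→S1)   ← first repeat (S1 seen earlier)
  step 4: S0  (read b: S1→S0)

So i = 2, j = 3, giving x = w[0:2] = bb, y = w[2:3] = a, z = w[3:4] = b.
Check: |xy| = 3 ≤ 4 and |y| = 1 ≥ 1. Reading y takes A from S1 back to S1, so every xyⁱz is accepted.
Pumping length from the standard proof: p = 4 (the number of states). The repeated state found above gives |xy| = j ≤ 4 and |y| = j − i ≥ 1.

a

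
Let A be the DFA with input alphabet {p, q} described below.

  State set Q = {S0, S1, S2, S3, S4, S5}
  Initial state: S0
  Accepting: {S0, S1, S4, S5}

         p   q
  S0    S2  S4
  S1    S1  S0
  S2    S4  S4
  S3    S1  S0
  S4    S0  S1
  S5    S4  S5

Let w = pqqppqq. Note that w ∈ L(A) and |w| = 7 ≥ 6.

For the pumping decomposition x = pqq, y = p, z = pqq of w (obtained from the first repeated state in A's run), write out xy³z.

pqqppppqq

xy^3z = pqq·p·p·p·pqq = pqqppppqq.
Reading y = p takes A from S1 back to S1, so after x·y·y·y the machine is still in S1, and z then leads to the accepting state S4. Hence pqqppppqq ∈ L(A).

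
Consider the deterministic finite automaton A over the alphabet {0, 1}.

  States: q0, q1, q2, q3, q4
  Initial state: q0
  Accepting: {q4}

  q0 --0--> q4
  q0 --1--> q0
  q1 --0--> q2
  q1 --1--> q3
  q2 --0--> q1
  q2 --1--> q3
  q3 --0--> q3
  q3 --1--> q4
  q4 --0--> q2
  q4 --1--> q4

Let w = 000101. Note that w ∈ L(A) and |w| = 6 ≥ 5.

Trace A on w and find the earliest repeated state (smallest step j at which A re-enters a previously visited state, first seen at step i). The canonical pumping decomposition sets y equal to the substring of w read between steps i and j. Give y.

0

State sequence: q0 -0-> q4 -0-> q2 -0-> q1 -1-> q3 -0-> q3 -1-> q4
First repeat at step 5: q3 was already visited.

So i = 4, j = 5, giving x = w[0:4] = 0001, y = w[4:5] = 0, z = w[5:6] = 1.
Check: |xy| = 5 ≤ 5 and |y| = 1 ≥ 1. Reading y takes A from q3 back to q3, so every xyⁱz is accepted.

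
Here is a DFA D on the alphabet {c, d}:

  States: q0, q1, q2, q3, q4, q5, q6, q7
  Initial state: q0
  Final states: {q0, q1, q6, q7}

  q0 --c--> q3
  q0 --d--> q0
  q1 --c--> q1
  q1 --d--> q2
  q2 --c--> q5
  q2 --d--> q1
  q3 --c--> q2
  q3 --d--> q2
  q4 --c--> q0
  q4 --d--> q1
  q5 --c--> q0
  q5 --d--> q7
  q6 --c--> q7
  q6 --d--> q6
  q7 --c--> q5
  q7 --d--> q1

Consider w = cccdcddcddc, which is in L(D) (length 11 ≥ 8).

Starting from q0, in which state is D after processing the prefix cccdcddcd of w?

Run of D on the first 9 characters of w = c c c d c d d c d:
  step 0: q0  (start)
  step 1: q3  (read c: q0→q3)
  step 2: q2  (read c: q3→q2)
  step 3: q5  (read c: q2→q5)
  step 4: q7  (read d: q5→q7)
  step 5: q5  (read c: q7→q5)
  step 6: q7  (read d: q5→q7)
  step 7: q1  (read d: q7→q1)
  step 8: q1  (read c: q1→q1)
  step 9: q2  (read d: q1→q2)

After reading 9 characters, D is in state q2.

q2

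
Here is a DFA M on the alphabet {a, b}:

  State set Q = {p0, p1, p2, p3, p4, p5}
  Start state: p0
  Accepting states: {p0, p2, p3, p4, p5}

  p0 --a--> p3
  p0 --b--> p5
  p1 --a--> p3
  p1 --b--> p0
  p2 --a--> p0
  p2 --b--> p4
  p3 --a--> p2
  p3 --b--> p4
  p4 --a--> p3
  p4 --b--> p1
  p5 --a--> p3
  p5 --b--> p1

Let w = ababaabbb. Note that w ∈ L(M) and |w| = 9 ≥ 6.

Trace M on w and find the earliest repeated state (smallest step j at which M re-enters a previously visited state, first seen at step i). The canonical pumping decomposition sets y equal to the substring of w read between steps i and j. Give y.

State sequence: p0 -a-> p3 -b-> p4 -a-> p3 -b-> p4 -a-> p3 -a-> p2 -b-> p4 -b-> p1 -b-> p0
First repeat at step 3: p3 was already visited.

So i = 1, j = 3, giving x = w[0:1] = a, y = w[1:3] = ba, z = w[3:9] = baabbb.
Check: |xy| = 3 ≤ 6 and |y| = 2 ≥ 1. Reading y takes M from p3 back to p3, so every xyⁱz is accepted.

ba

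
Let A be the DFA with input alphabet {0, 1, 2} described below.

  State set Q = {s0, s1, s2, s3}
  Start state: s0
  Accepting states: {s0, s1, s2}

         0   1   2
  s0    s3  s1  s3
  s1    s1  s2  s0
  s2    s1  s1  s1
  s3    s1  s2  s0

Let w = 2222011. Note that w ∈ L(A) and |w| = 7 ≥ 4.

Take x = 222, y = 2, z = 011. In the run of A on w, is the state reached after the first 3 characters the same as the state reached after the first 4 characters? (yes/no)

no

State sequence: s0 -2-> s3 -2-> s0 -2-> s3 -2-> s0

After x (step 3): s3. After xy (step 4): s0.
They differ (s3 ≠ s0), so y is not a cycle from the state after x; this split is not the one the pumping-lemma construction produces, and pumping y need not keep the string in L(A).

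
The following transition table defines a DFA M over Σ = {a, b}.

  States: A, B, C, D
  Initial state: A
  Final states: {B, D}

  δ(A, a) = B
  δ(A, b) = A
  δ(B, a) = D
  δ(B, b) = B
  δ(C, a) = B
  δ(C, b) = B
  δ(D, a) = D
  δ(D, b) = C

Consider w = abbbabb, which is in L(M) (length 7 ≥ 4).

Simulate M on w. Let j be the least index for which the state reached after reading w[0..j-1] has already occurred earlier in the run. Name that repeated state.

Run of M on w = a b b b a b b:
  step 0: A  (start)
  step 1: B  (read a: A→B)
  step 2: B  (read b: B→B)   ← first repeat (B seen earlier)
  step 3: B  (read b: B→B)
  step 4: B  (read b: B→B)
  step 5: D  (read a: B→D)
  step 6: C  (read b: D→C)
  step 7: B  (read b: C→B)

The earliest repeat is at step j = 2: M is in B, which it already visited at step i = 1.
With |Q| = 4, pigeonhole forces a state repeat no later than step 4; the substring read between the first and second visits to that state can be pumped.

B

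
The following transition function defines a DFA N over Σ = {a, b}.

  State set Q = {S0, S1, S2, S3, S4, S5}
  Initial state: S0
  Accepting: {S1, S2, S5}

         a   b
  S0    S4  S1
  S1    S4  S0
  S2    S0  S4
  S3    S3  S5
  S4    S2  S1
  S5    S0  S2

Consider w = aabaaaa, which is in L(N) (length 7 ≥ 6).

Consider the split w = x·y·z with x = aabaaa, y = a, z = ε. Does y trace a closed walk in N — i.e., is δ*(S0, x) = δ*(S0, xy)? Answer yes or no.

Run of N on the first 7 characters of w = a a b a a a a:
  step 0: S0  (start)
  step 1: S4  (read a: S0→S4)
  step 2: S2  (read a: S4→S2)
  step 3: S4  (read b: S2→S4)
  step 4: S2  (read a: S4→S2)
  step 5: S0  (read a: S2→S0)
  step 6: S4  (read a: S0→S4)
  step 7: S2  (read a: S4→S2)

After x (step 6): S4. After xy (step 7): S2.
They differ (S4 ≠ S2), so y is not a cycle from the state after x; this split is not the one the pumping-lemma construction produces, and pumping y need not keep the string in L(N).

no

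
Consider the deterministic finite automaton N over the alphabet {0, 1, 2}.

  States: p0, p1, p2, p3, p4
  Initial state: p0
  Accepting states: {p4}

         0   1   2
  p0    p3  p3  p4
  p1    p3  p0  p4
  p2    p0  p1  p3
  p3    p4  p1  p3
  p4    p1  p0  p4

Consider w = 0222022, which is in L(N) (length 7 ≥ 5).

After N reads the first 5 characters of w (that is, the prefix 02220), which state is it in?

State sequence: p0 -0-> p3 -2-> p3 -2-> p3 -2-> p3 -0-> p4

After reading 5 characters, N is in state p4.
(This kind of state-tracing is the core of the pumping-lemma construction: with 5 states, pigeonhole forces a repeat within the first 5 steps.)

p4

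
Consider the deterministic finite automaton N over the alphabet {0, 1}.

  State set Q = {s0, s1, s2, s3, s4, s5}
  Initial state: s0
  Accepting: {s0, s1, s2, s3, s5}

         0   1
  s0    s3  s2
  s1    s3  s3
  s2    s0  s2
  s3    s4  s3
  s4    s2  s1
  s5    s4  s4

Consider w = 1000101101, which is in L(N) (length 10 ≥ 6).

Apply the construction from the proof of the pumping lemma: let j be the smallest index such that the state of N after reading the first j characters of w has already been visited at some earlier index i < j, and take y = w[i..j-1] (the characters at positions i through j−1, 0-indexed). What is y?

Run of N on w = 1 0 0 0 1 0 1 1 0 1:
  step 0: s0  (start)
  step 1: s2  (read 1: s0→s2)
  step 2: s0  (read 0: s2→s0)   ← first repeat (s0 seen earlier)
  step 3: s3  (read 0: s0→s3)
  step 4: s4  (read 0: s3→s4)
  step 5: s1  (read 1: s4→s1)
  step 6: s3  (read 0: s1→s3)
  step 7: s3  (read 1: s3→s3)
  step 8: s3  (read 1: s3→s3)
  step 9: s4  (read 0: s3→s4)
  step 10: s1  (read 1: s4→s1)

So i = 0, j = 2, giving x = w[0:0] = ε, y = w[0:2] = 10, z = w[2:10] = 00101101.
Check: |xy| = 2 ≤ 6 and |y| = 2 ≥ 1. Reading y takes N from s0 back to s0, so every xyⁱz is accepted.

10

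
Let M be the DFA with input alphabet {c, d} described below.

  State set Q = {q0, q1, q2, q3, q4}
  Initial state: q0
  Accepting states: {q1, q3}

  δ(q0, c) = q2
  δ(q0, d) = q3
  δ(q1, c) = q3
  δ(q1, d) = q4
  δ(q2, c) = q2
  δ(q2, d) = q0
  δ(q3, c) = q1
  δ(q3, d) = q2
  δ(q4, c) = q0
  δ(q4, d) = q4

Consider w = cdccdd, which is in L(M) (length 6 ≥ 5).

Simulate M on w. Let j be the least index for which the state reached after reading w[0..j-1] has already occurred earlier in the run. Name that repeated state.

q0

State sequence: q0 -c-> q2 -d-> q0 -c-> q2 -c-> q2 -d-> q0 -d-> q3
First repeat at step 2: q0 was already visited.

The earliest repeat is at step j = 2: M is in q0, which it already visited at step i = 0.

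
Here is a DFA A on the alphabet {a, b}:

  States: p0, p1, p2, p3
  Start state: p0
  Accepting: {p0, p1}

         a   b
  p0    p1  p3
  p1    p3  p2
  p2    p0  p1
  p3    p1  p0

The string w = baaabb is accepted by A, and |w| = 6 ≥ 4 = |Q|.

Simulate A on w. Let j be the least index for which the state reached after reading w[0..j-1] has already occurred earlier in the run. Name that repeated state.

Run of A on w = b a a a b b:
  step 0: p0  (start)
  step 1: p3  (read b: p0→p3)
  step 2: p1  (read a: p3→p1)
  step 3: p3  (read a: p1→p3)   ← first repeat (p3 seen earlier)
  step 4: p1  (read a: p3→p1)
  step 5: p2  (read b: p1→p2)
  step 6: p1  (read b: p2→p1)

The earliest repeat is at step j = 3: A is in p3, which it already visited at step i = 1.
Since A has 4 states, any run of length ≥ 4 visits 4+1 states, so by pigeonhole some state repeats within the first 4 steps — that repeat gives the pumpable loop.

p3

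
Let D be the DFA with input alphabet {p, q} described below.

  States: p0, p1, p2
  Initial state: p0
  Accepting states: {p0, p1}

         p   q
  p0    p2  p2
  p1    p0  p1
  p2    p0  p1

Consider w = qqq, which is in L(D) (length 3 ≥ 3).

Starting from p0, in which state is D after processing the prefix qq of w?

p1

State sequence: p0 -q-> p2 -q-> p1

After reading 2 characters, D is in state p1.
(This kind of state-tracing is the core of the pumping-lemma construction: with 3 states, pigeonhole forces a repeat within the first 3 steps.)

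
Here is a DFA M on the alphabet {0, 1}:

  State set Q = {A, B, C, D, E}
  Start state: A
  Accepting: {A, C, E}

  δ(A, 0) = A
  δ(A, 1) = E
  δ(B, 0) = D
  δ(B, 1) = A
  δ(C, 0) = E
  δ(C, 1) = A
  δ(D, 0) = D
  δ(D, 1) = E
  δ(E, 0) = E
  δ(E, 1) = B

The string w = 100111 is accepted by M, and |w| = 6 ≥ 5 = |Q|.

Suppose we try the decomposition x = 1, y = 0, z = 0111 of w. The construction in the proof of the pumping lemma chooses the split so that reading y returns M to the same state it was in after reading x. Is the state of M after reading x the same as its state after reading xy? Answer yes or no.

yes

Run of M on the first 2 characters of w = 1 0:
  step 0: A  (start)
  step 1: E  (read 1: A→E)
  step 2: E  (read 0: E→E)

After x (step 1): E. After xy (step 2): E.
They match, so y = 0 drives M around a cycle from E back to itself; pumping y any number of times keeps M in E before reading z, and xyⁱz ∈ L(M) for every i ≥ 0.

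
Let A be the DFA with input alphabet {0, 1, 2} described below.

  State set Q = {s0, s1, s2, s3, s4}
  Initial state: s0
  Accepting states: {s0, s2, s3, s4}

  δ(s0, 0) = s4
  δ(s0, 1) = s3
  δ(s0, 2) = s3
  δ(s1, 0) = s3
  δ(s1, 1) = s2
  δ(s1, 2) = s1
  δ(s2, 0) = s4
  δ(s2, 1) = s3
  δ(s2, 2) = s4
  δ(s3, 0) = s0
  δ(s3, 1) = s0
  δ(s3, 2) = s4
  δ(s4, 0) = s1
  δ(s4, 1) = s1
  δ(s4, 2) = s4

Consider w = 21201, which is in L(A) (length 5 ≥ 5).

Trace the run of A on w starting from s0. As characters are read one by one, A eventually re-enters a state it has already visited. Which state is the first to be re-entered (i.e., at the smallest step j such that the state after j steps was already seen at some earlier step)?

State sequence: s0 -2-> s3 -1-> s0 -2-> s3 -0-> s0 -1-> s3
First repeat at step 2: s0 was already visited.

The earliest repeat is at step j = 2: A is in s0, which it already visited at step i = 0.
Pumping length from the standard proof: p = 5 (the number of states). The repeated state found above gives |xy| = j ≤ 5 and |y| = j − i ≥ 1.

s0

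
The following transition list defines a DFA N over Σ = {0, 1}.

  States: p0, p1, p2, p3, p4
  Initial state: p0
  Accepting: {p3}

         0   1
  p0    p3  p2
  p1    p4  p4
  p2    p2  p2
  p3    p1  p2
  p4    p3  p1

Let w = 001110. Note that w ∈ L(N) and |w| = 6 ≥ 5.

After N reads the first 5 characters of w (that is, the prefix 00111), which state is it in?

p4

State sequence: p0 -0-> p3 -0-> p1 -1-> p4 -1-> p1 -1-> p4

After reading 5 characters, N is in state p4.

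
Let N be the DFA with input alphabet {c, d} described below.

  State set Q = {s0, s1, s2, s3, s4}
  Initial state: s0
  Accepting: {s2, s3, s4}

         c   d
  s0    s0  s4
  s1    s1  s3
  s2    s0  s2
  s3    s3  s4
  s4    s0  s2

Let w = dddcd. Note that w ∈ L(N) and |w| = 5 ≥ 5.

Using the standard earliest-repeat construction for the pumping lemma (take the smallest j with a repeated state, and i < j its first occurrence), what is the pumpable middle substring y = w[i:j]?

Run of N on w = d d d c d:
  step 0: s0  (start)
  step 1: s4  (read d: s0→s4)
  step 2: s2  (read d: s4→s2)
  step 3: s2  (read d: s2→s2)   ← first repeat (s2 seen earlier)
  step 4: s0  (read c: s2→s0)
  step 5: s4  (read d: s0→s4)

So i = 2, j = 3, giving x = w[0:2] = dd, y = w[2:3] = d, z = w[3:5] = cd.
Check: |xy| = 3 ≤ 5 and |y| = 1 ≥ 1. Reading y takes N from s2 back to s2, so every xyⁱz is accepted.

d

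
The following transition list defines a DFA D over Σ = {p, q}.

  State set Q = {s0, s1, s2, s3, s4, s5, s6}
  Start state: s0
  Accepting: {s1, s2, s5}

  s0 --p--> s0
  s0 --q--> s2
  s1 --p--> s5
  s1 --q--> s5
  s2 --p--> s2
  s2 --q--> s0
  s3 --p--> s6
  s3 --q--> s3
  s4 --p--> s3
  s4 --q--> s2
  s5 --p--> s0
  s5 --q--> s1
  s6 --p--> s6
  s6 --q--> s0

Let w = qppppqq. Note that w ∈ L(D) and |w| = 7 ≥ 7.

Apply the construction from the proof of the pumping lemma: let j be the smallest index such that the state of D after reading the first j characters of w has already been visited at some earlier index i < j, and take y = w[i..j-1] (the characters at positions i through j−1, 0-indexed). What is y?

p

Run of D on w = q p p p p q q:
  step 0: s0  (start)
  step 1: s2  (read q: s0→s2)
  step 2: s2  (read p: s2→s2)   ← first repeat (s2 seen earlier)
  step 3: s2  (read p: s2→s2)
  step 4: s2  (read p: s2→s2)
  step 5: s2  (read p: s2→s2)
  step 6: s0  (read q: s2→s0)
  step 7: s2  (read q: s0→s2)

So i = 1, j = 2, giving x = w[0:1] = q, y = w[1:2] = p, z = w[2:7] = pppqq.
Check: |xy| = 2 ≤ 7 and |y| = 1 ≥ 1. Reading y takes D from s2 back to s2, so every xyⁱz is accepted.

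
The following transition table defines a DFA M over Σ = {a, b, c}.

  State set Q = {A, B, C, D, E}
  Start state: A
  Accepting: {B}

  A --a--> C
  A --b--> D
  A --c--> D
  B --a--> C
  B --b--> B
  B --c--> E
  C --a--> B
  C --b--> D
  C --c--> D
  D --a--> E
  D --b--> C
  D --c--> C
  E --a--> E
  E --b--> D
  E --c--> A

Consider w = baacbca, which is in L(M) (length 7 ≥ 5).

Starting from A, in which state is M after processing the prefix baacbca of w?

B

State sequence: A -b-> D -a-> E -a-> E -c-> A -b-> D -c-> C -a-> B

After reading 7 characters, M is in state B.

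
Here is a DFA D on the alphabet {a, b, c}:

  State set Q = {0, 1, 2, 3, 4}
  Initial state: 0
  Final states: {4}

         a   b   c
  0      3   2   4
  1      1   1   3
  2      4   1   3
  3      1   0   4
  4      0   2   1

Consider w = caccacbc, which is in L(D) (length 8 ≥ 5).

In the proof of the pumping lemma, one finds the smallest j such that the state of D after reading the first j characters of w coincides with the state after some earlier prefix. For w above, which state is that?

0

State sequence: 0 -c-> 4 -a-> 0 -c-> 4 -c-> 1 -a-> 1 -c-> 3 -b-> 0 -c-> 4
First repeat at step 2: 0 was already visited.

The earliest repeat is at step j = 2: D is in 0, which it already visited at step i = 0.
Pumping length from the standard proof: p = 5 (the number of states). The repeated state found above gives |xy| = j ≤ 5 and |y| = j − i ≥ 1.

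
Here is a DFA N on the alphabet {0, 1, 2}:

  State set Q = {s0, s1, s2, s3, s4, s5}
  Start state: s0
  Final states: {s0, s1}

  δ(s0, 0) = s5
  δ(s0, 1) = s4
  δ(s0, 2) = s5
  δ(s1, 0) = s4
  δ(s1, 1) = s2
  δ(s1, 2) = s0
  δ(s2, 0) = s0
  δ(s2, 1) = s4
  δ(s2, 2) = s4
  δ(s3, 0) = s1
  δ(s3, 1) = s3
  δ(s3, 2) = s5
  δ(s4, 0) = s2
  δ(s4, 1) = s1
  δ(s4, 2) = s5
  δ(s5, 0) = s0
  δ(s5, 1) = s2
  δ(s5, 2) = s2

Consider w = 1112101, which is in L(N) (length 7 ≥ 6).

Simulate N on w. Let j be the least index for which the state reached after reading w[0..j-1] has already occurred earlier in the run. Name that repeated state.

s4

Run of N on w = 1 1 1 2 1 0 1:
  step 0: s0  (start)
  step 1: s4  (read 1: s0→s4)
  step 2: s1  (read 1: s4→s1)
  step 3: s2  (read 1: s1→s2)
  step 4: s4  (read 2: s2→s4)   ← first repeat (s4 seen earlier)
  step 5: s1  (read 1: s4→s1)
  step 6: s4  (read 0: s1→s4)
  step 7: s1  (read 1: s4→s1)

The earliest repeat is at step j = 4: N is in s4, which it already visited at step i = 1.
Pumping length from the standard proof: p = 6 (the number of states). The repeated state found above gives |xy| = j ≤ 6 and |y| = j − i ≥ 1.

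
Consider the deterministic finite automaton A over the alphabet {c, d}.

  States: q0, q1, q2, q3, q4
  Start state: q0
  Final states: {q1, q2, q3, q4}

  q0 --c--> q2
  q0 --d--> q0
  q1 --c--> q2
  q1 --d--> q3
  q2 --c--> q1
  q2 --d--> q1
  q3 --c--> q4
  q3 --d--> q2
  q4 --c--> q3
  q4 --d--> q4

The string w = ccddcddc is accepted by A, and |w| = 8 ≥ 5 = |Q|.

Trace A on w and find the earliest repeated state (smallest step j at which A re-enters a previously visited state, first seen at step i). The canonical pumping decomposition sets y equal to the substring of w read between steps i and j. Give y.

State sequence: q0 -c-> q2 -c-> q1 -d-> q3 -d-> q2 -c-> q1 -d-> q3 -d-> q2 -c-> q1
First repeat at step 4: q2 was already visited.

So i = 1, j = 4, giving x = w[0:1] = c, y = w[1:4] = cdd, z = w[4:8] = cddc.
Check: |xy| = 4 ≤ 5 and |y| = 3 ≥ 1. Reading y takes A from q2 back to q2, so every xyⁱz is accepted.

cdd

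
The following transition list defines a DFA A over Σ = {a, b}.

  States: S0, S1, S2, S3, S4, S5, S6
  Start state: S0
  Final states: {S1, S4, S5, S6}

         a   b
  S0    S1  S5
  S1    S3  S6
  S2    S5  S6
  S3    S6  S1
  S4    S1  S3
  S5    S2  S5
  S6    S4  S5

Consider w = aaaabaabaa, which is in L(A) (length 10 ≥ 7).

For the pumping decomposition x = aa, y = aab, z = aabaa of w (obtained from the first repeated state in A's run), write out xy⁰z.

xy⁰z = xz = aa·aabaa = aaaabaa.
Reading y = aab takes A from S3 back to S3, so after x the machine is still in S3, and z then leads to the accepting state S4. Hence aaaabaa ∈ L(A).

aaaabaa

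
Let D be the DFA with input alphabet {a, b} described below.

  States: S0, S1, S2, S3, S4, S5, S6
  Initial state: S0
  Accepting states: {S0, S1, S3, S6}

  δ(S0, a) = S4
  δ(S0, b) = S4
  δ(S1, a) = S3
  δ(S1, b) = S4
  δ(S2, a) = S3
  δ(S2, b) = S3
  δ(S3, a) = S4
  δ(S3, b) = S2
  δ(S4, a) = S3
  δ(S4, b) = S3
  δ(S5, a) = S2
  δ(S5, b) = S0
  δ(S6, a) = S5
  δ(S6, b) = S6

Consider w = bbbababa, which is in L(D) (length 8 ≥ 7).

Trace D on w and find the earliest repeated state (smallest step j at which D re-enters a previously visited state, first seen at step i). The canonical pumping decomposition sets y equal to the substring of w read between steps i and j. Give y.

ba

State sequence: S0 -b-> S4 -b-> S3 -b-> S2 -a-> S3 -b-> S2 -a-> S3 -b-> S2 -a-> S3
First repeat at step 4: S3 was already visited.

So i = 2, j = 4, giving x = w[0:2] = bb, y = w[2:4] = ba, z = w[4:8] = baba.
Check: |xy| = 4 ≤ 7 and |y| = 2 ≥ 1. Reading y takes D from S3 back to S3, so every xyⁱz is accepted.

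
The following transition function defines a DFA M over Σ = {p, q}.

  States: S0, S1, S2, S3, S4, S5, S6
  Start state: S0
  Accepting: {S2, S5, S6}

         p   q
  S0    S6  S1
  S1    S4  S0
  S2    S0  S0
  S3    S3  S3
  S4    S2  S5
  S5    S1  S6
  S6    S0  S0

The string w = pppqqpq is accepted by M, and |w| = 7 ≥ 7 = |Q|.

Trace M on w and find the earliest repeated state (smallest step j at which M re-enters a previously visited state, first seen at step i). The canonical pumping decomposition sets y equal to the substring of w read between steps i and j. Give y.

Run of M on w = p p p q q p q:
  step 0: S0  (start)
  step 1: S6  (read p: S0→S6)
  step 2: S0  (read p: S6→S0)   ← first repeat (S0 seen earlier)
  step 3: S6  (read p: S0→S6)
  step 4: S0  (read q: S6→S0)
  step 5: S1  (read q: S0→S1)
  step 6: S4  (read p: S1→S4)
  step 7: S5  (read q: S4→S5)

So i = 0, j = 2, giving x = w[0:0] = ε, y = w[0:2] = pp, z = w[2:7] = pqqpq.
Check: |xy| = 2 ≤ 7 and |y| = 2 ≥ 1. Reading y takes M from S0 back to S0, so every xyⁱz is accepted.
Pumping length from the standard proof: p = 7 (the number of states). The repeated state found above gives |xy| = j ≤ 7 and |y| = j − i ≥ 1.

pp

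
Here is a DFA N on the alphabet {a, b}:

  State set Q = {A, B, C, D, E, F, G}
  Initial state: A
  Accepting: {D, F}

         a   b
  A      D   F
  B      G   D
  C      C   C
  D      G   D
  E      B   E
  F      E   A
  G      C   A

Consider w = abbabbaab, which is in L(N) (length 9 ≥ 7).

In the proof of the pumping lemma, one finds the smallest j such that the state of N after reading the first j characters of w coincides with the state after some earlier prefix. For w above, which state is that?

D

Run of N on w = a b b a b b a a b:
  step 0: A  (start)
  step 1: D  (read a: A→D)
  step 2: D  (read b: D→D)   ← first repeat (D seen earlier)
  step 3: D  (read b: D→D)
  step 4: G  (read a: D→G)
  step 5: A  (read b: G→A)
  step 6: F  (read b: A→F)
  step 7: E  (read a: F→E)
  step 8: B  (read a: E→B)
  step 9: D  (read b: B→D)

The earliest repeat is at step j = 2: N is in D, which it already visited at step i = 1.
Since N has 7 states, any run of length ≥ 7 visits 7+1 states, so by pigeonhole some state repeats within the first 7 steps — that repeat gives the pumpable loop.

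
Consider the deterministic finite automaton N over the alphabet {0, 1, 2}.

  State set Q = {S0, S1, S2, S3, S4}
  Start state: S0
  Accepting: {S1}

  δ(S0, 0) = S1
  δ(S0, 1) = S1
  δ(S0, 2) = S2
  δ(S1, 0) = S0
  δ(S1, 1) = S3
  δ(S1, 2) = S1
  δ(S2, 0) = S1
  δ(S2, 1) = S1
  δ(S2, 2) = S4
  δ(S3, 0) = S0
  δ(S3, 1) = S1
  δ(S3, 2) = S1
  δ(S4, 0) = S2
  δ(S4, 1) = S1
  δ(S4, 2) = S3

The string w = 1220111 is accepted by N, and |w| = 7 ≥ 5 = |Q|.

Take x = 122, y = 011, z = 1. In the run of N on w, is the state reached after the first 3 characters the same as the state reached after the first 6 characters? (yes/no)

State sequence: S0 -1-> S1 -2-> S1 -2-> S1 -0-> S0 -1-> S1 -1-> S3

After x (step 3): S1. After xy (step 6): S3.
They differ (S1 ≠ S3), so y is not a cycle from the state after x; this split is not the one the pumping-lemma construction produces, and pumping y need not keep the string in L(N).

no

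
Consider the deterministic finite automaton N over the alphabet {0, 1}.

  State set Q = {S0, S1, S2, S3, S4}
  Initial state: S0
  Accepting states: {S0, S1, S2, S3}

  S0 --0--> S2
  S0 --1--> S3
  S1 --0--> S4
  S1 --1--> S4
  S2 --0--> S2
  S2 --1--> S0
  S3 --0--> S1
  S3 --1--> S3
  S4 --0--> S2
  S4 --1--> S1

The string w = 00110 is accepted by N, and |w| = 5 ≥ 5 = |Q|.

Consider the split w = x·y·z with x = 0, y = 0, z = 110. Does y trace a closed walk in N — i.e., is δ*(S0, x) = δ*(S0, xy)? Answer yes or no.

Run of N on the first 2 characters of w = 0 0:
  step 0: S0  (start)
  step 1: S2  (read 0: S0→S2)
  step 2: S2  (read 0: S2→S2)

After x (step 1): S2. After xy (step 2): S2.
They match, so y = 0 drives N around a cycle from S2 back to itself; pumping y any number of times keeps N in S2 before reading z, and xyⁱz ∈ L(N) for every i ≥ 0.

yes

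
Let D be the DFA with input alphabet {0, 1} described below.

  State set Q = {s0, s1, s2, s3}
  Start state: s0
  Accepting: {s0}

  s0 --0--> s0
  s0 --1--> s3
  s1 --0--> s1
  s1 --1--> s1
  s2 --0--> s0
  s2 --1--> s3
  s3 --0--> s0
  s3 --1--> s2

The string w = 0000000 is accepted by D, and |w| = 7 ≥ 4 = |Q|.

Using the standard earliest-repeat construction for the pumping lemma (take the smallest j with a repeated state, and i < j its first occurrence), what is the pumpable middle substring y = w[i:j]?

Run of D on w = 0 0 0 0 0 0 0:
  step 0: s0  (start)
  step 1: s0  (read 0: s0→s0)   ← first repeat (s0 seen earlier)
  step 2: s0  (read 0: s0→s0)
  step 3: s0  (read 0: s0→s0)
  step 4: s0  (read 0: s0→s0)
  step 5: s0  (read 0: s0→s0)
  step 6: s0  (read 0: s0→s0)
  step 7: s0  (read 0: s0→s0)

So i = 0, j = 1, giving x = w[0:0] = ε, y = w[0:1] = 0, z = w[1:7] = 000000.
Check: |xy| = 1 ≤ 4 and |y| = 1 ≥ 1. Reading y takes D from s0 back to s0, so every xyⁱz is accepted.

0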